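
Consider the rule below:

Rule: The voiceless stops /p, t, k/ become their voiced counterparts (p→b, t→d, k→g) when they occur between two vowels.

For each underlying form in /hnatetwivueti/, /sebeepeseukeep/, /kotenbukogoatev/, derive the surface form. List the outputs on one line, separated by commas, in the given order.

hnadetwivuedi, sebeebeseugeep, kodenbugogoadev

/hnatetwivueti/: /t/ is a voiceless stop between vowels /a/ and /e/, so it voices to [d]. /t/ is a voiceless stop between vowels /e/ and /i/, so it voices to [d]. → [hnadetwivuedi].
/sebeepeseukeep/: /p/ is a voiceless stop between vowels /e/ and /e/, so it voices to [b]. /k/ is a voiceless stop between vowels /u/ and /e/, so it voices to [g]. → [sebeebeseugeep].
/kotenbukogoatev/: /t/ is a voiceless stop between vowels /o/ and /e/, so it voices to [d]. /k/ is a voiceless stop between vowels /u/ and /o/, so it voices to [g]. /t/ is a voiceless stop between vowels /a/ and /e/, so it voices to [d]. → [kodenbugogoadev].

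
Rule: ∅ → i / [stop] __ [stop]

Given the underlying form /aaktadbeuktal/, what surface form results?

aakitadibeukital

/k/ and /t/ form a stop–stop cluster, so [i] is inserted between them.
/d/ and /b/ form a stop–stop cluster, so [i] is inserted between them.
/k/ and /t/ form a stop–stop cluster, so [i] is inserted between them.
Surface form: [aakitadibeukital].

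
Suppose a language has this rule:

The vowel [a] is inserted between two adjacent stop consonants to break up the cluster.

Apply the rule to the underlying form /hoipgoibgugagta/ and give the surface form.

hoipagoibagugagata

/p/ and /g/ form a stop–stop cluster, so [a] is inserted between them.
/b/ and /g/ form a stop–stop cluster, so [a] is inserted between them.
/g/ and /t/ form a stop–stop cluster, so [a] is inserted between them.
Surface form: [hoipagoibagugagata].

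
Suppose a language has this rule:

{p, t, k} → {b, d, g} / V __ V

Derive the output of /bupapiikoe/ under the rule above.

/p/ is a voiceless stop between vowels /u/ and /a/, so it voices to [b].
/p/ is a voiceless stop between vowels /a/ and /i/, so it voices to [b].
/k/ is a voiceless stop between vowels /i/ and /o/, so it voices to [g].
Surface form: [bubabiigoe].

bubabiigoe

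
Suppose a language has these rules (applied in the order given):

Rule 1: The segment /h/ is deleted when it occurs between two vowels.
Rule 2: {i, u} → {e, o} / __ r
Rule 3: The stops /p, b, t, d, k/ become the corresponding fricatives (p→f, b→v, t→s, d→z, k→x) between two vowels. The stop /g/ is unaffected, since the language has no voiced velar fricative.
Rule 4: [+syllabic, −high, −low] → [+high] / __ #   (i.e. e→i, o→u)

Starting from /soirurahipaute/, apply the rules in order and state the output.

Rule 1 (intervocalic h-deletion): /h/ occurs between vowels /a/ and /i/, so it deletes. /soirurahipaute/ → soiruraipaute.
Rule 2 (pre-rhotic lowering): /i/ is a high vowel immediately before /r/, so it lowers to [e]. /u/ is a high vowel immediately before /r/, so it lowers to [o]. /soiruraipaute/ → soeroraipaute.
Rule 3 (intervocalic spirantization): /p/ is a stop between vowels /i/ and /a/, so it spirantizes to the fricative [f]. /t/ is a stop between vowels /u/ and /e/, so it spirantizes to the fricative [s]. /soeroraipaute/ → soeroraifause.
Rule 4 (final vowel raising): /e/ is a mid vowel in word-final position, so it raises to [i]. /soeroraifause/ → soeroraifausi.

soeroraifausi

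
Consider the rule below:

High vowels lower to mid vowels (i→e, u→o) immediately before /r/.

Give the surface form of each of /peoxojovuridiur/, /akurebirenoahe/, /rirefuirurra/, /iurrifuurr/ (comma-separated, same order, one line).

/peoxojovuridiur/: /u/ is a high vowel immediately before /r/, so it lowers to [o]. /u/ is a high vowel immediately before /r/, so it lowers to [o]. → [peoxojovoridior].
/akurebirenoahe/: /u/ is a high vowel immediately before /r/, so it lowers to [o]. /i/ is a high vowel immediately before /r/, so it lowers to [e]. → [akoreberenoahe].
/rirefuirurra/: /i/ is a high vowel immediately before /r/, so it lowers to [e]. /i/ is a high vowel immediately before /r/, so it lowers to [e]. /u/ is a high vowel immediately before /r/, so it lowers to [o]. → [rerefuerorra].
/iurrifuurr/: /u/ is a high vowel immediately before /r/, so it lowers to [o]. /u/ is a high vowel immediately before /r/, so it lowers to [o]. → [iorrifuorr].

peoxojovoridior, akoreberenoahe, rerefuerorra, iorrifuorr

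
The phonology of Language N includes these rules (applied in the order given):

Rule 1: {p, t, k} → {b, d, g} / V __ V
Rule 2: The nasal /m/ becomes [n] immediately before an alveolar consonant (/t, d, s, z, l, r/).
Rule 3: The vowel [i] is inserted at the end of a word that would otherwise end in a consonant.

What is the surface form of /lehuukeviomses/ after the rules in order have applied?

Rule 1 (intervocalic voicing): /k/ is a voiceless stop between vowels /u/ and /e/, so it voices to [g]. /lehuukeviomses/ → lehuugeviomses.
Rule 2 (nasal place assimilation): /m/ precedes the alveolar consonant /s/, so it assimilates in place to [n]. /lehuugeviomses/ → lehuugevionses.
Rule 3 (final i-epenthesis): the form ends in the consonant /s/, so [i] is inserted word-finally. /lehuugevionses/ → lehuugevionsesi.

lehuugevionsesi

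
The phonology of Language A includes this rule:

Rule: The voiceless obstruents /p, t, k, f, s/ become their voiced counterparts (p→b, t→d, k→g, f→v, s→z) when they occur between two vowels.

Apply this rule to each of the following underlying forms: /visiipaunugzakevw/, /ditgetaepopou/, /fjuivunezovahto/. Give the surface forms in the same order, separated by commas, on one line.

viziibaunugzagevw, ditgedaebobou, fjuivunezovahto

/visiipaunugzakevw/: /s/ is a voiceless obstruent between vowels /i/ and /i/, so it voices to [z]. /p/ is a voiceless obstruent between vowels /i/ and /a/, so it voices to [b]. /k/ is a voiceless obstruent between vowels /a/ and /e/, so it voices to [g]. → [viziibaunugzagevw].
/ditgetaepopou/: /t/ is a voiceless obstruent between vowels /e/ and /a/, so it voices to [d]. /p/ is a voiceless obstruent between vowels /e/ and /o/, so it voices to [b]. /p/ is a voiceless obstruent between vowels /o/ and /o/, so it voices to [b]. → [ditgedaebobou].
/fjuivunezovahto/: the rule's environment is not met; surfaces unchanged as [fjuivunezovahto].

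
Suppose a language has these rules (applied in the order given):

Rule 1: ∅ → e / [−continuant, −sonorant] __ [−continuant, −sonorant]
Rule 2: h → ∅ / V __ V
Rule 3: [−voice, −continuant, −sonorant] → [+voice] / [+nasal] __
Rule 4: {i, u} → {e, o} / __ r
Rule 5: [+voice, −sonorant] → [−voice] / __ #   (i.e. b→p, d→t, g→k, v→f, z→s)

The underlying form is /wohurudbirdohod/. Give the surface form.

woorudeberdoot

Rule 1 (stop-cluster e-epenthesis): /d/ and /b/ form a stop–stop cluster, so [e] is inserted between them. /wohurudbirdohod/ → wohurudebirdohod.
Rule 2 (intervocalic h-deletion): /h/ occurs between vowels /o/ and /u/, so it deletes. /h/ occurs between vowels /o/ and /o/, so it deletes. /wohurudebirdohod/ → wourudebirdood.
Rule 3 (post-nasal voicing): no segment meets the environment; /wourudebirdood/ is unchanged.
Rule 4 (pre-rhotic lowering): /u/ is a high vowel immediately before /r/, so it lowers to [o]. /i/ is a high vowel immediately before /r/, so it lowers to [e]. /wourudebirdood/ → woorudeberdood.
Rule 5 (final devoicing): /d/ is a voiced obstruent in word-final position, so it devoices to [t]. /woorudeberdood/ → woorudeberdoot.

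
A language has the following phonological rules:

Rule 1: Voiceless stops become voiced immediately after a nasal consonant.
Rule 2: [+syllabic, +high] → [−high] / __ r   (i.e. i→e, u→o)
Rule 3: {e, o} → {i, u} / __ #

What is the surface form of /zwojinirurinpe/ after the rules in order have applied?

Rule 1 (post-nasal voicing): /p/ is a voiceless stop immediately after the nasal /n/, so it voices to [b]. /zwojinirurinpe/ → zwojinirurinbe.
Rule 2 (pre-rhotic lowering): /i/ is a high vowel immediately before /r/, so it lowers to [e]. /u/ is a high vowel immediately before /r/, so it lowers to [o]. /zwojinirurinbe/ → zwojinerorinbe.
Rule 3 (final vowel raising): /e/ is a mid vowel in word-final position, so it raises to [i]. /zwojinerorinbe/ → zwojinerorinbi.

zwojinerorinbi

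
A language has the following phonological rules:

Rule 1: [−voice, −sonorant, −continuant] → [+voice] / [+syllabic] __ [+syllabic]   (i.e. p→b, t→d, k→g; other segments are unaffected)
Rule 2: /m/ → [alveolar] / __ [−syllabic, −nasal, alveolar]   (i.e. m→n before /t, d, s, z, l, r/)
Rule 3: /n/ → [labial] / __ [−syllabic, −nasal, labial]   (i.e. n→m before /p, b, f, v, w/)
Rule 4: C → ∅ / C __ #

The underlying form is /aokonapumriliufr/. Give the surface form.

aogonabunriliuf

Rule 1 (intervocalic voicing): /k/ is a voiceless stop between vowels /o/ and /o/, so it voices to [g]. /p/ is a voiceless stop between vowels /a/ and /u/, so it voices to [b]. /aokonapumriliufr/ → aogonabumriliufr.
Rule 2 (nasal place assimilation): /m/ precedes the alveolar consonant /r/, so it assimilates in place to [n]. /aogonabumriliufr/ → aogonabunriliufr.
Rule 3 (nasal place assimilation): no segment meets the environment; /aogonabunriliufr/ is unchanged.
Rule 4 (final cluster simplification): /r/ is the second consonant of a word-final cluster /fr/, so it deletes. /aogonabunriliufr/ → aogonabunriliuf.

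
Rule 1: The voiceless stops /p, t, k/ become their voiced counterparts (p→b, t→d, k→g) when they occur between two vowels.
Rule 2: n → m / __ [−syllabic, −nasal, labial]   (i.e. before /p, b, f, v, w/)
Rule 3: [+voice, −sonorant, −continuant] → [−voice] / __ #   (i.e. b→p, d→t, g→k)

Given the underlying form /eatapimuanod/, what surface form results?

eadabimuanot

Rule 1 (intervocalic voicing): /t/ is a voiceless stop between vowels /a/ and /a/, so it voices to [d]. /p/ is a voiceless stop between vowels /a/ and /i/, so it voices to [b]. /eatapimuanod/ → eadabimuanod.
Rule 2 (nasal place assimilation): no segment meets the environment; /eadabimuanod/ is unchanged.
Rule 3 (final devoicing): /d/ is a voiced stop in word-final position, so it devoices to [t]. /eadabimuanod/ → eadabimuanot.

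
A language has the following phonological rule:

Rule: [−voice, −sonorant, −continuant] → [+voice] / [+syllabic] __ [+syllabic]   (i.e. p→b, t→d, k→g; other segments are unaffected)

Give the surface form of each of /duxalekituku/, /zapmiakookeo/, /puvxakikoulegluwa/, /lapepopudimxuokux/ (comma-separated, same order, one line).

/duxalekituku/: /k/ is a voiceless stop between vowels /e/ and /i/, so it voices to [g]. /t/ is a voiceless stop between vowels /i/ and /u/, so it voices to [d]. /k/ is a voiceless stop between vowels /u/ and /u/, so it voices to [g]. → [duxalegidugu].
/zapmiakookeo/: /k/ is a voiceless stop between vowels /a/ and /o/, so it voices to [g]. /k/ is a voiceless stop between vowels /o/ and /e/, so it voices to [g]. → [zapmiagoogeo].
/puvxakikoulegluwa/: /k/ is a voiceless stop between vowels /a/ and /i/, so it voices to [g]. /k/ is a voiceless stop between vowels /i/ and /o/, so it voices to [g]. → [puvxagigoulegluwa].
/lapepopudimxuokux/: /p/ is a voiceless stop between vowels /a/ and /e/, so it voices to [b]. /p/ is a voiceless stop between vowels /e/ and /o/, so it voices to [b]. /p/ is a voiceless stop between vowels /o/ and /u/, so it voices to [b]. /k/ is a voiceless stop between vowels /o/ and /u/, so it voices to [g]. → [labebobudimxuogux].

duxalegidugu, zapmiagoogeo, puvxagigoulegluwa, labebobudimxuogux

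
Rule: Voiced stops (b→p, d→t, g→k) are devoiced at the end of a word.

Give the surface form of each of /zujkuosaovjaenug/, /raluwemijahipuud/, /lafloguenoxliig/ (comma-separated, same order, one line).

zujkuosaovjaenuk, raluwemijahipuut, lafloguenoxliik

/zujkuosaovjaenug/: /g/ is a voiced stop in word-final position, so it devoices to [k]. → [zujkuosaovjaenuk].
/raluwemijahipuud/: /d/ is a voiced stop in word-final position, so it devoices to [t]. → [raluwemijahipuut].
/lafloguenoxliig/: /g/ is a voiced stop in word-final position, so it devoices to [k]. → [lafloguenoxliik].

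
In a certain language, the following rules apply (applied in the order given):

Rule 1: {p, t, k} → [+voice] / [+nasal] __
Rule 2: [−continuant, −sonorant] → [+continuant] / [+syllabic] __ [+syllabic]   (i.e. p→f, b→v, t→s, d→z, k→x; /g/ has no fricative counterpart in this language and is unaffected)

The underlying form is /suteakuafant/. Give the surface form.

Rule 1 (post-nasal voicing): /t/ is a voiceless stop immediately after the nasal /n/, so it voices to [d]. /suteakuafant/ → suteakuafand.
Rule 2 (intervocalic spirantization): /t/ is a stop between vowels /u/ and /e/, so it spirantizes to the fricative [s]. /k/ is a stop between vowels /a/ and /u/, so it spirantizes to the fricative [x]. /suteakuafand/ → suseaxuafand.

suseaxuafand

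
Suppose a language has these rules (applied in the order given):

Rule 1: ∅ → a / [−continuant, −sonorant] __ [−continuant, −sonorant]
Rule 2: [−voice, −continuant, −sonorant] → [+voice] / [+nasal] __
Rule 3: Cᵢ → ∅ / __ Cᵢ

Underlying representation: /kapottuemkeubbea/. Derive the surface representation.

kapotatuemgeubabea

Rule 1 (stop-cluster a-epenthesis): /t/ and /t/ form a stop–stop cluster, so [a] is inserted between them. /b/ and /b/ form a stop–stop cluster, so [a] is inserted between them. /kapottuemkeubbea/ → kapotatuemkeubabea.
Rule 2 (post-nasal voicing): /k/ is a voiceless stop immediately after the nasal /m/, so it voices to [g]. /kapotatuemkeubabea/ → kapotatuemgeubabea.
Rule 3 (degemination): no segment meets the environment; /kapotatuemgeubabea/ is unchanged.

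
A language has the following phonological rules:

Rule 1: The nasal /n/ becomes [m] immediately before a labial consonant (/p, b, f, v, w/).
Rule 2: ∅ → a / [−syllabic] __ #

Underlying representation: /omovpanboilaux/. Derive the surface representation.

Rule 1 (nasal place assimilation): /n/ precedes the labial consonant /b/, so it assimilates in place to [m]. /omovpanboilaux/ → omovpamboilaux.
Rule 2 (final a-epenthesis): the form ends in the consonant /x/, so [a] is inserted word-finally. /omovpamboilaux/ → omovpamboilauxa.

omovpamboilauxa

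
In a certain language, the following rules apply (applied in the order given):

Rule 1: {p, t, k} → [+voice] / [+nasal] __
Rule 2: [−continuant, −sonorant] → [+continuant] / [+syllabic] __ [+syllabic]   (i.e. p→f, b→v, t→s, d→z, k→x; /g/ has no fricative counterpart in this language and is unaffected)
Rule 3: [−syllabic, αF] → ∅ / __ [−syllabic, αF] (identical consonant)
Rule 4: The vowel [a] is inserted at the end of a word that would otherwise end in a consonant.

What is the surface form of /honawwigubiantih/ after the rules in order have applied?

Rule 1 (post-nasal voicing): /t/ is a voiceless stop immediately after the nasal /n/, so it voices to [d]. /honawwigubiantih/ → honawwigubiandih.
Rule 2 (intervocalic spirantization): /b/ is a stop between vowels /u/ and /i/, so it spirantizes to the fricative [v]. /honawwigubiandih/ → honawwiguviandih.
Rule 3 (degemination): /ww/ is a geminate; the first /w/ deletes. /honawwiguviandih/ → honawiguviandih.
Rule 4 (final a-epenthesis): the form ends in the consonant /h/, so [a] is inserted word-finally. /honawiguviandih/ → honawiguviandiha.

honawiguviandiha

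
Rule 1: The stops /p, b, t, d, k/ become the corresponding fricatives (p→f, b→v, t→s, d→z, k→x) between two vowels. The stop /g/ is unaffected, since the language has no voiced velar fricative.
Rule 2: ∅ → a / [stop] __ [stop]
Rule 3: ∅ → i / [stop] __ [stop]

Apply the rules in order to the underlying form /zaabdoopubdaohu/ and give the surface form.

zaabadoofubadaohu

Rule 1 (intervocalic spirantization): /p/ is a stop between vowels /o/ and /u/, so it spirantizes to the fricative [f]. /zaabdoopubdaohu/ → zaabdoofubdaohu.
Rule 2 (stop-cluster a-epenthesis): /b/ and /d/ form a stop–stop cluster, so [a] is inserted between them. /b/ and /d/ form a stop–stop cluster, so [a] is inserted between them. /zaabdoofubdaohu/ → zaabadoofubadaohu.
Rule 3 (stop-cluster i-epenthesis): no segment meets the environment; /zaabadoofubadaohu/ is unchanged.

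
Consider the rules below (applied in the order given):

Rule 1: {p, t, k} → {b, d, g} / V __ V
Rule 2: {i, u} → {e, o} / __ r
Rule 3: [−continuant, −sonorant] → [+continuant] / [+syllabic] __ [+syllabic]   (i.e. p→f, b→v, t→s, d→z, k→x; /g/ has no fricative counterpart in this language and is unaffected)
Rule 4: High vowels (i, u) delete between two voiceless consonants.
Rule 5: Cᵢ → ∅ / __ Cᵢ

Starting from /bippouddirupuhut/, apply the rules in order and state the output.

bipouderuvuht

Rule 1 (intervocalic voicing): /p/ is a voiceless stop between vowels /u/ and /u/, so it voices to [b]. /bippouddirupuhut/ → bippouddirubuhut.
Rule 2 (pre-rhotic lowering): /i/ is a high vowel immediately before /r/, so it lowers to [e]. /bippouddirubuhut/ → bippoudderubuhut.
Rule 3 (intervocalic spirantization): /b/ is a stop between vowels /u/ and /u/, so it spirantizes to the fricative [v]. /bippoudderubuhut/ → bippoudderuvuhut.
Rule 4 (high vowel syncope): /u/ is a high vowel flanked by voiceless consonants /h/ and /t/, so it deletes. /bippoudderuvuhut/ → bippoudderuvuht.
Rule 5 (degemination): /pp/ is a geminate; the first /p/ deletes. /dd/ is a geminate; the first /d/ deletes. /bippoudderuvuht/ → bipouderuvuht.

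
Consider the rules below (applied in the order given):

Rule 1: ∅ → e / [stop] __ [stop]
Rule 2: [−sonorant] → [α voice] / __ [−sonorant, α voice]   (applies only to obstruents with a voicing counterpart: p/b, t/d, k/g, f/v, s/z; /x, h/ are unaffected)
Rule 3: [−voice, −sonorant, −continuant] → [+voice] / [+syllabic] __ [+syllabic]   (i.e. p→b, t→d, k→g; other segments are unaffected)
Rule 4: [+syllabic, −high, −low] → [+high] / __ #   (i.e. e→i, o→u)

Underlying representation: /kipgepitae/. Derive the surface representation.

Rule 1 (stop-cluster e-epenthesis): /p/ and /g/ form a stop–stop cluster, so [e] is inserted between them. /kipgepitae/ → kipegepitae.
Rule 2 (regressive voicing assimilation): no segment meets the environment; /kipegepitae/ is unchanged.
Rule 3 (intervocalic voicing): /p/ is a voiceless stop between vowels /i/ and /e/, so it voices to [b]. /p/ is a voiceless stop between vowels /e/ and /i/, so it voices to [b]. /t/ is a voiceless stop between vowels /i/ and /a/, so it voices to [d]. /kipegepitae/ → kibegebidae.
Rule 4 (final vowel raising): /e/ is a mid vowel in word-final position, so it raises to [i]. /kibegebidae/ → kibegebidai.

kibegebidai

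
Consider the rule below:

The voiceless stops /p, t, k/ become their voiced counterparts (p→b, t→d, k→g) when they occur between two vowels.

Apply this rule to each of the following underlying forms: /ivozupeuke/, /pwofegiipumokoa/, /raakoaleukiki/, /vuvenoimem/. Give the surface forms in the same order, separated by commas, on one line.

ivozubeuge, pwofegiibumogoa, raagoaleugigi, vuvenoimem

/ivozupeuke/: /p/ is a voiceless stop between vowels /u/ and /e/, so it voices to [b]. /k/ is a voiceless stop between vowels /u/ and /e/, so it voices to [g]. → [ivozubeuge].
/pwofegiipumokoa/: /p/ is a voiceless stop between vowels /i/ and /u/, so it voices to [b]. /k/ is a voiceless stop between vowels /o/ and /o/, so it voices to [g]. → [pwofegiibumogoa].
/raakoaleukiki/: /k/ is a voiceless stop between vowels /a/ and /o/, so it voices to [g]. /k/ is a voiceless stop between vowels /u/ and /i/, so it voices to [g]. /k/ is a voiceless stop between vowels /i/ and /i/, so it voices to [g]. → [raagoaleugigi].
/vuvenoimem/: the rule's environment is not met; surfaces unchanged as [vuvenoimem].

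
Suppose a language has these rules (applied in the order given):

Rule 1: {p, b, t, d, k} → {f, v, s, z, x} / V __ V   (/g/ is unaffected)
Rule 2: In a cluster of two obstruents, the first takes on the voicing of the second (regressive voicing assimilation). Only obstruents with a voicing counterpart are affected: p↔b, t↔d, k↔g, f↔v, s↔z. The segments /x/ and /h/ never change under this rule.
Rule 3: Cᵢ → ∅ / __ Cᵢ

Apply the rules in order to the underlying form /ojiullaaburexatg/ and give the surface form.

Rule 1 (intervocalic spirantization): /b/ is a stop between vowels /a/ and /u/, so it spirantizes to the fricative [v]. /ojiullaaburexatg/ → ojiullaavurexatg.
Rule 2 (regressive voicing assimilation): /t/ precedes the voiced obstruent /g/, so it voices to [d] by assimilation. /ojiullaavurexatg/ → ojiullaavurexadg.
Rule 3 (degemination): /ll/ is a geminate; the first /l/ deletes. /ojiullaavurexadg/ → ojiulaavurexadg.

ojiulaavurexadg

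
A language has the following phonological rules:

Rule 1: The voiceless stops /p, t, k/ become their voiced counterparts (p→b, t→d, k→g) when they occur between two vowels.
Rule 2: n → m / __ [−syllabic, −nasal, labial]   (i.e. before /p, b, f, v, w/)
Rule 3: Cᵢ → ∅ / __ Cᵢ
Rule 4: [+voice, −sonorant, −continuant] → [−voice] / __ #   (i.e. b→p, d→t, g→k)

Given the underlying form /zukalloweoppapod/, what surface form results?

zugaloweopabot

Rule 1 (intervocalic voicing): /k/ is a voiceless stop between vowels /u/ and /a/, so it voices to [g]. /p/ is a voiceless stop between vowels /a/ and /o/, so it voices to [b]. /zukalloweoppapod/ → zugalloweoppabod.
Rule 2 (nasal place assimilation): no segment meets the environment; /zugalloweoppabod/ is unchanged.
Rule 3 (degemination): /ll/ is a geminate; the first /l/ deletes. /pp/ is a geminate; the first /p/ deletes. /zugalloweoppabod/ → zugaloweopabod.
Rule 4 (final devoicing): /d/ is a voiced stop in word-final position, so it devoices to [t]. /zugaloweopabod/ → zugaloweopabot.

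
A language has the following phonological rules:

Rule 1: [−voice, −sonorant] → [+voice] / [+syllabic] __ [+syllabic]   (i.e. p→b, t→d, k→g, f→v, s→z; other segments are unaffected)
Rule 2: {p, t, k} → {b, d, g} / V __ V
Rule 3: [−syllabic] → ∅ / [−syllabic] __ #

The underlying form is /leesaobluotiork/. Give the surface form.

Rule 1 (intervocalic voicing): /s/ is a voiceless obstruent between vowels /e/ and /a/, so it voices to [z]. /t/ is a voiceless obstruent between vowels /o/ and /i/, so it voices to [d]. /leesaobluotiork/ → leezaobluodiork.
Rule 2 (intervocalic voicing): no segment meets the environment; /leezaobluodiork/ is unchanged.
Rule 3 (final cluster simplification): /k/ is the second consonant of a word-final cluster /rk/, so it deletes. /leezaobluodiork/ → leezaobluodior.

leezaobluodior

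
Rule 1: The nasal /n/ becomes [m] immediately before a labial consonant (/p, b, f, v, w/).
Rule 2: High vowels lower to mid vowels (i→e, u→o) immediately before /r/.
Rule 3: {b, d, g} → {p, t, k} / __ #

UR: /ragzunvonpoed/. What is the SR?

Rule 1 (nasal place assimilation): /n/ precedes the labial consonant /v/, so it assimilates in place to [m]. /n/ precedes the labial consonant /p/, so it assimilates in place to [m]. /ragzunvonpoed/ → ragzumvompoed.
Rule 2 (pre-rhotic lowering): no segment meets the environment; /ragzumvompoed/ is unchanged.
Rule 3 (final devoicing): /d/ is a voiced stop in word-final position, so it devoices to [t]. /ragzumvompoed/ → ragzumvompoet.

ragzumvompoet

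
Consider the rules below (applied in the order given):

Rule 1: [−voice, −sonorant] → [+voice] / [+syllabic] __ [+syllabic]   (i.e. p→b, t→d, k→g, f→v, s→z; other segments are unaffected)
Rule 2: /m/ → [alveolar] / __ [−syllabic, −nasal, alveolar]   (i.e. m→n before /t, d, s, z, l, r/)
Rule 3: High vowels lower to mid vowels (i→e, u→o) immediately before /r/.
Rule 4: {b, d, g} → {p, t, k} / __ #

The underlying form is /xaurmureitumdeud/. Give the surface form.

Rule 1 (intervocalic voicing): /t/ is a voiceless obstruent between vowels /i/ and /u/, so it voices to [d]. /xaurmureitumdeud/ → xaurmureidumdeud.
Rule 2 (nasal place assimilation): /m/ precedes the alveolar consonant /d/, so it assimilates in place to [n]. /xaurmureidumdeud/ → xaurmureidundeud.
Rule 3 (pre-rhotic lowering): /u/ is a high vowel immediately before /r/, so it lowers to [o]. /u/ is a high vowel immediately before /r/, so it lowers to [o]. /xaurmureidundeud/ → xaormoreidundeud.
Rule 4 (final devoicing): /d/ is a voiced stop in word-final position, so it devoices to [t]. /xaormoreidundeud/ → xaormoreidundeut.

xaormoreidundeut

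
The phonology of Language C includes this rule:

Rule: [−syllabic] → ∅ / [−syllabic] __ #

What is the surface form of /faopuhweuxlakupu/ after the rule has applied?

faopuhweuxlakupu

No segment of /faopuhweuxlakupu/ meets the structural description of the rule, so the form surfaces unchanged.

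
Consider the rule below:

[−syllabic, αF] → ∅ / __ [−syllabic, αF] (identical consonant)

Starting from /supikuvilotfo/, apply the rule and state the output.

No segment of /supikuvilotfo/ meets the structural description of the rule, so the form surfaces unchanged.

supikuvilotfo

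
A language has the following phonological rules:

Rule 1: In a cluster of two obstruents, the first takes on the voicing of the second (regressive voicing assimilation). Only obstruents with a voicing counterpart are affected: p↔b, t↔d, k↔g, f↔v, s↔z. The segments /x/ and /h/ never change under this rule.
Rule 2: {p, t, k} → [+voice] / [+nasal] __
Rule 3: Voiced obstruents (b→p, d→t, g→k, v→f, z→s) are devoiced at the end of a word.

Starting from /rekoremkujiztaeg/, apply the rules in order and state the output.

rekoremgujistaek

Rule 1 (regressive voicing assimilation): /z/ precedes the voiceless obstruent /t/, so it devoices to [s] by assimilation. /rekoremkujiztaeg/ → rekoremkujistaeg.
Rule 2 (post-nasal voicing): /k/ is a voiceless stop immediately after the nasal /m/, so it voices to [g]. /rekoremkujistaeg/ → rekoremgujistaeg.
Rule 3 (final devoicing): /g/ is a voiced obstruent in word-final position, so it devoices to [k]. /rekoremgujistaeg/ → rekoremgujistaek.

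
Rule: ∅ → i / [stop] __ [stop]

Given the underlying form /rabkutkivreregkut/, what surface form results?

/b/ and /k/ form a stop–stop cluster, so [i] is inserted between them.
/t/ and /k/ form a stop–stop cluster, so [i] is inserted between them.
/g/ and /k/ form a stop–stop cluster, so [i] is inserted between them.
Surface form: [rabikutikivreregikut].

rabikutikivreregikut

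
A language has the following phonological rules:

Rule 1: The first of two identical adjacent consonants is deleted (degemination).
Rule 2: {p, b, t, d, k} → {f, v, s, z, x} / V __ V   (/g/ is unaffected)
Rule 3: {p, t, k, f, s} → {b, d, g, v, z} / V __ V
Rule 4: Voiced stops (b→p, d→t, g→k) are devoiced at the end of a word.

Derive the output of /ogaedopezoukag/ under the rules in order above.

Rule 1 (degemination): no segment meets the environment; /ogaedopezoukag/ is unchanged.
Rule 2 (intervocalic spirantization): /d/ is a stop between vowels /e/ and /o/, so it spirantizes to the fricative [z]. /p/ is a stop between vowels /o/ and /e/, so it spirantizes to the fricative [f]. /k/ is a stop between vowels /u/ and /a/, so it spirantizes to the fricative [x]. /ogaedopezoukag/ → ogaezofezouxag.
Rule 3 (intervocalic voicing): /f/ is a voiceless obstruent between vowels /o/ and /e/, so it voices to [v]. /ogaezofezouxag/ → ogaezovezouxag.
Rule 4 (final devoicing): /g/ is a voiced stop in word-final position, so it devoices to [k]. /ogaezovezouxag/ → ogaezovezouxak.

ogaezovezouxak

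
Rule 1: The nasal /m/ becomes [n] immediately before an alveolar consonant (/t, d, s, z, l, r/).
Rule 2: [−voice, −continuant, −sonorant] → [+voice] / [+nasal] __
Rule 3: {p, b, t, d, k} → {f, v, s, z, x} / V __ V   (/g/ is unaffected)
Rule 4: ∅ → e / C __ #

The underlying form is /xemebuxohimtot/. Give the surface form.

xemevuxohindote

Rule 1 (nasal place assimilation): /m/ precedes the alveolar consonant /t/, so it assimilates in place to [n]. /xemebuxohimtot/ → xemebuxohintot.
Rule 2 (post-nasal voicing): /t/ is a voiceless stop immediately after the nasal /n/, so it voices to [d]. /xemebuxohintot/ → xemebuxohindot.
Rule 3 (intervocalic spirantization): /b/ is a stop between vowels /e/ and /u/, so it spirantizes to the fricative [v]. /xemebuxohindot/ → xemevuxohindot.
Rule 4 (final e-epenthesis): the form ends in the consonant /t/, so [e] is inserted word-finally. /xemevuxohindot/ → xemevuxohindote.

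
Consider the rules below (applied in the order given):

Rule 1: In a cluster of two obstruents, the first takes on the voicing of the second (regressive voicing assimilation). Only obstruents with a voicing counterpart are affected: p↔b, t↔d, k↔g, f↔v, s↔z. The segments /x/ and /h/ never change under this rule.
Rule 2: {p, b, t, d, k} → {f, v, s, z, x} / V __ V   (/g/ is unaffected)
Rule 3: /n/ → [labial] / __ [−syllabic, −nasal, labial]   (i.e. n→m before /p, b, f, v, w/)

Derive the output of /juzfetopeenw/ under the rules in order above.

jusfesofeemw

Rule 1 (regressive voicing assimilation): /z/ precedes the voiceless obstruent /f/, so it devoices to [s] by assimilation. /juzfetopeenw/ → jusfetopeenw.
Rule 2 (intervocalic spirantization): /t/ is a stop between vowels /e/ and /o/, so it spirantizes to the fricative [s]. /p/ is a stop between vowels /o/ and /e/, so it spirantizes to the fricative [f]. /jusfetopeenw/ → jusfesofeenw.
Rule 3 (nasal place assimilation): /n/ precedes the labial consonant /w/, so it assimilates in place to [m]. /jusfesofeenw/ → jusfesofeemw.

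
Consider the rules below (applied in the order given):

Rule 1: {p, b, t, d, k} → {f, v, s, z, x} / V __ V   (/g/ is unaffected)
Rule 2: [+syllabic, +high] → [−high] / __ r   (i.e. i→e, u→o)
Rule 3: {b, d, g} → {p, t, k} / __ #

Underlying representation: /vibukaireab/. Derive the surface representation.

vivuxaereap

Rule 1 (intervocalic spirantization): /b/ is a stop between vowels /i/ and /u/, so it spirantizes to the fricative [v]. /k/ is a stop between vowels /u/ and /a/, so it spirantizes to the fricative [x]. /vibukaireab/ → vivuxaireab.
Rule 2 (pre-rhotic lowering): /i/ is a high vowel immediately before /r/, so it lowers to [e]. /vivuxaireab/ → vivuxaereab.
Rule 3 (final devoicing): /b/ is a voiced stop in word-final position, so it devoices to [p]. /vivuxaereab/ → vivuxaereap.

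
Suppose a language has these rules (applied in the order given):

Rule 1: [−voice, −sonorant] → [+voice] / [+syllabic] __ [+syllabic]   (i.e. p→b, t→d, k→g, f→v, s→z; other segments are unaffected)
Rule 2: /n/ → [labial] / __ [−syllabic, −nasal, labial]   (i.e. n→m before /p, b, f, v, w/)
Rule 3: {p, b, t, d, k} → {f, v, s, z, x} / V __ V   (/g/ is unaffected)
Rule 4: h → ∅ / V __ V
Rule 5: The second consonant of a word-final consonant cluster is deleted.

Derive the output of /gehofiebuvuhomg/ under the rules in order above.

geovievuvuom

Rule 1 (intervocalic voicing): /f/ is a voiceless obstruent between vowels /o/ and /i/, so it voices to [v]. /gehofiebuvuhomg/ → gehoviebuvuhomg.
Rule 2 (nasal place assimilation): no segment meets the environment; /gehoviebuvuhomg/ is unchanged.
Rule 3 (intervocalic spirantization): /b/ is a stop between vowels /e/ and /u/, so it spirantizes to the fricative [v]. /gehoviebuvuhomg/ → gehovievuvuhomg.
Rule 4 (intervocalic h-deletion): /h/ occurs between vowels /e/ and /o/, so it deletes. /h/ occurs between vowels /u/ and /o/, so it deletes. /gehovievuvuhomg/ → geovievuvuomg.
Rule 5 (final cluster simplification): /g/ is the second consonant of a word-final cluster /mg/, so it deletes. /geovievuvuomg/ → geovievuvuom.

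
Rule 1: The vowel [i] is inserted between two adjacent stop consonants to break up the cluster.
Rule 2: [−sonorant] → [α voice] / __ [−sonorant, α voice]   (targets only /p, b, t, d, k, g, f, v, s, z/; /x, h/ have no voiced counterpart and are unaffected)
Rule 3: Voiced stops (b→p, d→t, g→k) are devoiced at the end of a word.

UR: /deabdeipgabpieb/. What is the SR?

Rule 1 (stop-cluster i-epenthesis): /b/ and /d/ form a stop–stop cluster, so [i] is inserted between them. /p/ and /g/ form a stop–stop cluster, so [i] is inserted between them. /b/ and /p/ form a stop–stop cluster, so [i] is inserted between them. /deabdeipgabpieb/ → deabideipigabipieb.
Rule 2 (regressive voicing assimilation): no segment meets the environment; /deabideipigabipieb/ is unchanged.
Rule 3 (final devoicing): /b/ is a voiced stop in word-final position, so it devoices to [p]. /deabideipigabipieb/ → deabideipigabipiep.

deabideipigabipiep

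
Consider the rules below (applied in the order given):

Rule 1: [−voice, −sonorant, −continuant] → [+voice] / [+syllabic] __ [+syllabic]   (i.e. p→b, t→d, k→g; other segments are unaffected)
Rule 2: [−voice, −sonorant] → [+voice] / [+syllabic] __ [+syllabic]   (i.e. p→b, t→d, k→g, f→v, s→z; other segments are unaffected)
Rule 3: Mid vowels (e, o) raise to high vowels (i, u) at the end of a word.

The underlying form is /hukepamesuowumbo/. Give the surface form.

Rule 1 (intervocalic voicing): /k/ is a voiceless stop between vowels /u/ and /e/, so it voices to [g]. /p/ is a voiceless stop between vowels /e/ and /a/, so it voices to [b]. /hukepamesuowumbo/ → hugebamesuowumbo.
Rule 2 (intervocalic voicing): /s/ is a voiceless obstruent between vowels /e/ and /u/, so it voices to [z]. /hugebamesuowumbo/ → hugebamezuowumbo.
Rule 3 (final vowel raising): /o/ is a mid vowel in word-final position, so it raises to [u]. /hugebamezuowumbo/ → hugebamezuowumbu.

hugebamezuowumbu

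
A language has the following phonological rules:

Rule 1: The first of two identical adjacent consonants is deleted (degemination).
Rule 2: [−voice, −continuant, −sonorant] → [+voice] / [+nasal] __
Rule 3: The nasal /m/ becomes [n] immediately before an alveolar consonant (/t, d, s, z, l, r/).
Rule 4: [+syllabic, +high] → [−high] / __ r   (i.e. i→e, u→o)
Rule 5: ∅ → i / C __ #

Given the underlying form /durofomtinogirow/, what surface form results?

Rule 1 (degemination): no segment meets the environment; /durofomtinogirow/ is unchanged.
Rule 2 (post-nasal voicing): /t/ is a voiceless stop immediately after the nasal /m/, so it voices to [d]. /durofomtinogirow/ → durofomdinogirow.
Rule 3 (nasal place assimilation): /m/ precedes the alveolar consonant /d/, so it assimilates in place to [n]. /durofomdinogirow/ → durofondinogirow.
Rule 4 (pre-rhotic lowering): /u/ is a high vowel immediately before /r/, so it lowers to [o]. /i/ is a high vowel immediately before /r/, so it lowers to [e]. /durofondinogirow/ → dorofondinogerow.
Rule 5 (final i-epenthesis): the form ends in the consonant /w/, so [i] is inserted word-finally. /dorofondinogerow/ → dorofondinogerowi.

dorofondinogerowi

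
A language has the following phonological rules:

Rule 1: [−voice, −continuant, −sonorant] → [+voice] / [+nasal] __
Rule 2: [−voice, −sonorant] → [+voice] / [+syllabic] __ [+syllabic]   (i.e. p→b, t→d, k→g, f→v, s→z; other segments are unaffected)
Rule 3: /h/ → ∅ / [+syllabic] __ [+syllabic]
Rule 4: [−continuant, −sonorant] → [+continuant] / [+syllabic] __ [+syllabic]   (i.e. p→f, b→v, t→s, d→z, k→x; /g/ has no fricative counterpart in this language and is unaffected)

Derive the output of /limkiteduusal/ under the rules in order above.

Rule 1 (post-nasal voicing): /k/ is a voiceless stop immediately after the nasal /m/, so it voices to [g]. /limkiteduusal/ → limgiteduusal.
Rule 2 (intervocalic voicing): /t/ is a voiceless obstruent between vowels /i/ and /e/, so it voices to [d]. /s/ is a voiceless obstruent between vowels /u/ and /a/, so it voices to [z]. /limgiteduusal/ → limgideduuzal.
Rule 3 (intervocalic h-deletion): no segment meets the environment; /limgideduuzal/ is unchanged.
Rule 4 (intervocalic spirantization): /d/ is a stop between vowels /i/ and /e/, so it spirantizes to the fricative [z]. /d/ is a stop between vowels /e/ and /u/, so it spirantizes to the fricative [z]. /limgideduuzal/ → limgizezuuzal.

limgizezuuzal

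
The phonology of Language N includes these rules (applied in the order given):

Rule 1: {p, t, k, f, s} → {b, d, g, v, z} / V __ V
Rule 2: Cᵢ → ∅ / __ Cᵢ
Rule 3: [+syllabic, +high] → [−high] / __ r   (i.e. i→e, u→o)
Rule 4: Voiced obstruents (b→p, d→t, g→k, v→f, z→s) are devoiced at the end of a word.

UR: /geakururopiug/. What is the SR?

geagororobiuk

Rule 1 (intervocalic voicing): /k/ is a voiceless obstruent between vowels /a/ and /u/, so it voices to [g]. /p/ is a voiceless obstruent between vowels /o/ and /i/, so it voices to [b]. /geakururopiug/ → geagururobiug.
Rule 2 (degemination): no segment meets the environment; /geagururobiug/ is unchanged.
Rule 3 (pre-rhotic lowering): /u/ is a high vowel immediately before /r/, so it lowers to [o]. /u/ is a high vowel immediately before /r/, so it lowers to [o]. /geagururobiug/ → geagororobiug.
Rule 4 (final devoicing): /g/ is a voiced obstruent in word-final position, so it devoices to [k]. /geagororobiug/ → geagororobiuk.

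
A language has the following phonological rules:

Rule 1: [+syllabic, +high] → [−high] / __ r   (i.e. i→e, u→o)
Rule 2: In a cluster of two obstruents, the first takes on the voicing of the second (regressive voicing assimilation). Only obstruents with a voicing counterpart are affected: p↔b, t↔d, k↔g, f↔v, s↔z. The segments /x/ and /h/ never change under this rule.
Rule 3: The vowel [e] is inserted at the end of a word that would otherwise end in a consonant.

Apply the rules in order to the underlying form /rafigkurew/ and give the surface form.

rafikkorewe

Rule 1 (pre-rhotic lowering): /u/ is a high vowel immediately before /r/, so it lowers to [o]. /rafigkurew/ → rafigkorew.
Rule 2 (regressive voicing assimilation): /g/ precedes the voiceless obstruent /k/, so it devoices to [k] by assimilation. /rafigkorew/ → rafikkorew.
Rule 3 (final e-epenthesis): the form ends in the consonant /w/, so [e] is inserted word-finally. /rafikkorew/ → rafikkorewe.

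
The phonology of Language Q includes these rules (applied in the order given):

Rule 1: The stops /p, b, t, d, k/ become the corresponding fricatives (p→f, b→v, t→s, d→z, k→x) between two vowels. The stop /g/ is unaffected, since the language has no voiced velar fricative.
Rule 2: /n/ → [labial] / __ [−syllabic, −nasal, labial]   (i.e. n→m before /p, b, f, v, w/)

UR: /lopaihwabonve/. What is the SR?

lofaihwavomve

Rule 1 (intervocalic spirantization): /p/ is a stop between vowels /o/ and /a/, so it spirantizes to the fricative [f]. /b/ is a stop between vowels /a/ and /o/, so it spirantizes to the fricative [v]. /lopaihwabonve/ → lofaihwavonve.
Rule 2 (nasal place assimilation): /n/ precedes the labial consonant /v/, so it assimilates in place to [m]. /lofaihwavonve/ → lofaihwavomve.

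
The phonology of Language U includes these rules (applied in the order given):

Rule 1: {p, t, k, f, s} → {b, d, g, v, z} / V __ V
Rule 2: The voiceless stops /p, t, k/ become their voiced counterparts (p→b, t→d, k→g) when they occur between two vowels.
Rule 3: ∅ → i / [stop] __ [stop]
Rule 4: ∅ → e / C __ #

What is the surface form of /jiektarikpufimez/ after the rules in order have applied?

Rule 1 (intervocalic voicing): /f/ is a voiceless obstruent between vowels /u/ and /i/, so it voices to [v]. /jiektarikpufimez/ → jiektarikpuvimez.
Rule 2 (intervocalic voicing): no segment meets the environment; /jiektarikpuvimez/ is unchanged.
Rule 3 (stop-cluster i-epenthesis): /k/ and /t/ form a stop–stop cluster, so [i] is inserted between them. /k/ and /p/ form a stop–stop cluster, so [i] is inserted between them. /jiektarikpuvimez/ → jiekitarikipuvimez.
Rule 4 (final e-epenthesis): the form ends in the consonant /z/, so [e] is inserted word-finally. /jiekitarikipuvimez/ → jiekitarikipuvimeze.

jiekitarikipuvimeze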